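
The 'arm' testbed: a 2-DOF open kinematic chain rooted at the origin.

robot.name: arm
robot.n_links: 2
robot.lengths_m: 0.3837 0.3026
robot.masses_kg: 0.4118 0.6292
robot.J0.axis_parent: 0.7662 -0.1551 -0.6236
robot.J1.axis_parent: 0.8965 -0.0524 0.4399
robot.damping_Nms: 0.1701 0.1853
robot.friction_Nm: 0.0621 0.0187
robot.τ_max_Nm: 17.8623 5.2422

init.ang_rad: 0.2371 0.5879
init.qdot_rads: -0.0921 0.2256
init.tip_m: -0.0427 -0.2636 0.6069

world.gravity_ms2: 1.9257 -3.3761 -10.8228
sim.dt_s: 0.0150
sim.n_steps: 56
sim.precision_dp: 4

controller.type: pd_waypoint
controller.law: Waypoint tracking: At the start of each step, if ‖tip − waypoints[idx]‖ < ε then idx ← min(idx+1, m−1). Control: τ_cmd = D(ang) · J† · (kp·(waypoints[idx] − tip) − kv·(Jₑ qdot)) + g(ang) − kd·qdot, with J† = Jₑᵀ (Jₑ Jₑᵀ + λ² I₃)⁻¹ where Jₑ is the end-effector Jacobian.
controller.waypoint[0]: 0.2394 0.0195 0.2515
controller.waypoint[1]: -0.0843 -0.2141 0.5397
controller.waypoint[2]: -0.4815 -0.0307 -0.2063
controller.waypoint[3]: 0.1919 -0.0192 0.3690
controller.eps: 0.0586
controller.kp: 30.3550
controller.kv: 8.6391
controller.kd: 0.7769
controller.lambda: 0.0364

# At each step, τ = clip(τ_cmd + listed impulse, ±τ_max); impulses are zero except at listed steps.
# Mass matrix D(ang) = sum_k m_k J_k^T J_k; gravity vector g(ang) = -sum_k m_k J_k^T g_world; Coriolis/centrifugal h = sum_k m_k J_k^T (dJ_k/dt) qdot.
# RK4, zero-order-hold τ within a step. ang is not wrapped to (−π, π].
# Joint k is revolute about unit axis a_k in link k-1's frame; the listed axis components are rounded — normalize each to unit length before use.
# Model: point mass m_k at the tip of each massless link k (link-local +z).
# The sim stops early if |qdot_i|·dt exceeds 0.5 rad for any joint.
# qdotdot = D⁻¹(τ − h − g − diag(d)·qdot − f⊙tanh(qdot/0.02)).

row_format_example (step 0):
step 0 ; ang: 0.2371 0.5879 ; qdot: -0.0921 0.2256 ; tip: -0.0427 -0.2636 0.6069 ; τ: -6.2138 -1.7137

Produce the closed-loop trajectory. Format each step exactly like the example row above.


step 1 ; ang: 0.2322 0.5966 ; qdot: -0.5506 0.9125 ; tip: -0.0412 -0.2632 0.6064 ; τ: -5.3889 -2.2077
step 2 ; ang: 0.2225 0.6109 ; qdot: -0.7483 0.9935 ; tip: -0.0383 -0.2619 0.6059 ; τ: -4.8483 -2.1544
step 3 ; ang: 0.2103 0.6257 ; qdot: -0.8785 0.9816 ; tip: -0.0347 -0.2595 0.6058 ; τ: -4.4167 -2.0332
step 4 ; ang: 0.1964 0.6403 ; qdot: -0.9772 0.9598 ; tip: -0.0306 -0.2563 0.6060 ; τ: -4.0546 -1.9193
step 5 ; ang: 0.1811 0.6545 ; qdot: -1.0540 0.9414 ; tip: -0.0262 -0.2524 0.6066 ; τ: -3.7467 -1.8224
step 6 ; ang: 0.1649 0.6685 ; qdot: -1.1133 0.9278 ; tip: -0.0216 -0.2479 0.6073 ; τ: -3.4833 -1.7416
step 7 ; ang: 0.1478 0.6824 ; qdot: -1.1581 0.9184 ; tip: -0.0167 -0.2430 0.6081 ; τ: -3.2565 -1.6744
step 8 ; ang: 0.1302 0.6961 ; qdot: -1.1910 0.9126 ; tip: -0.0117 -0.2377 0.6089 ; τ: -3.0604 -1.6187
step 9 ; ang: 0.1122 0.7098 ; qdot: -1.2140 0.9097 ; tip: -0.0067 -0.2321 0.6098 ; τ: -2.8898 -1.5726
step 10 ; ang: 0.0939 0.7234 ; qdot: -1.2288 0.9090 ; tip: -0.0016 -0.2263 0.6106 ; τ: -2.7404 -1.5344
step 11 ; ang: 0.0754 0.7370 ; qdot: -1.2367 0.9103 ; tip: 0.0036 -0.2204 0.6114 ; τ: -2.6088 -1.5030
step 12 ; ang: 0.0568 0.7507 ; qdot: -1.2390 0.9129 ; tip: 0.0087 -0.2143 0.6121 ; τ: -2.4920 -1.4772
step 13 ; ang: 0.0383 0.7644 ; qdot: -1.2365 0.9167 ; tip: 0.0138 -0.2082 0.6127 ; τ: -2.3878 -1.4562
step 14 ; ang: 0.0198 0.7782 ; qdot: -1.2302 0.9213 ; tip: 0.0189 -0.2020 0.6131 ; τ: -2.2940 -1.4393
step 15 ; ang: 0.0014 0.7920 ; qdot: -1.2207 0.9265 ; tip: 0.0239 -0.1959 0.6135 ; τ: -2.2092 -1.4257
step 16 ; ang: -0.0168 0.8060 ; qdot: -1.2085 0.9322 ; tip: 0.0289 -0.1897 0.6137 ; τ: -2.1319 -1.4152
step 17 ; ang: -0.0348 0.8200 ; qdot: -1.1942 0.9382 ; tip: 0.0338 -0.1836 0.6137 ; τ: -2.0611 -1.4071
step 18 ; ang: -0.0526 0.8341 ; qdot: -1.1781 0.9444 ; tip: 0.0386 -0.1776 0.6136 ; τ: -1.9957 -1.4013
step 19 ; ang: -0.0701 0.8483 ; qdot: -1.1605 0.9506 ; tip: 0.0434 -0.1716 0.6134 ; τ: -1.9351 -1.3973
step 20 ; ang: -0.0874 0.8626 ; qdot: -1.1419 0.9567 ; tip: 0.0481 -0.1657 0.6130 ; τ: -1.8785 -1.3950
step 21 ; ang: -0.1044 0.8770 ; qdot: -1.1223 0.9628 ; tip: 0.0527 -0.1599 0.6125 ; τ: -1.8255 -1.3942
step 22 ; ang: -0.1211 0.8915 ; qdot: -1.1020 0.9686 ; tip: 0.0573 -0.1542 0.6118 ; τ: -1.7756 -1.3946
step 23 ; ang: -0.1374 0.9060 ; qdot: -1.0811 0.9743 ; tip: 0.0618 -0.1486 0.6110 ; τ: -1.7285 -1.3962
step 24 ; ang: -0.1535 0.9207 ; qdot: -1.0599 0.9796 ; tip: 0.0661 -0.1432 0.6101 ; τ: -1.6837 -1.3988
step 25 ; ang: -0.1692 0.9354 ; qdot: -1.0383 0.9847 ; tip: 0.0705 -0.1378 0.6090 ; τ: -1.6411 -1.4023
step 26 ; ang: -0.1846 0.9502 ; qdot: -1.0165 0.9894 ; tip: 0.0747 -0.1326 0.6078 ; τ: -1.6004 -1.4066
step 27 ; ang: -0.1997 0.9651 ; qdot: -0.9947 0.9938 ; tip: 0.0789 -0.1275 0.6065 ; τ: -1.5614 -1.4116
step 28 ; ang: -0.2144 0.9800 ; qdot: -0.9728 0.9978 ; tip: 0.0830 -0.1226 0.6051 ; τ: -1.5240 -1.4172
step 29 ; ang: -0.2289 0.9950 ; qdot: -0.9509 1.0013 ; tip: 0.0870 -0.1177 0.6035 ; τ: -1.4881 -1.4234
step 30 ; ang: -0.2430 1.0100 ; qdot: -0.9291 1.0045 ; tip: 0.0910 -0.1130 0.6019 ; τ: -1.4534 -1.4301
step 31 ; ang: -0.2567 1.0251 ; qdot: -0.9075 1.0073 ; tip: 0.0949 -0.1085 0.6001 ; τ: -1.4200 -1.4372
step 32 ; ang: -0.2702 1.0402 ; qdot: -0.8859 1.0096 ; tip: 0.0988 -0.1040 0.5983 ; τ: -1.3877 -1.4448
step 33 ; ang: -0.2833 1.0554 ; qdot: -0.8646 1.0115 ; tip: 0.1025 -0.0997 0.5963 ; τ: -1.3565 -1.4527
step 34 ; ang: -0.2961 1.0705 ; qdot: -0.8435 1.0130 ; tip: 0.1062 -0.0955 0.5943 ; τ: -1.3262 -1.4610
step 35 ; ang: -0.3086 1.0857 ; qdot: -0.8226 1.0140 ; tip: 0.1099 -0.0914 0.5921 ; τ: -1.2969 -1.4695
step 36 ; ang: -0.3208 1.1009 ; qdot: -0.8019 1.0146 ; tip: 0.1135 -0.0875 0.5899 ; τ: -1.2684 -1.4782
step 37 ; ang: -0.3327 1.1162 ; qdot: -0.7815 1.0148 ; tip: 0.1170 -0.0836 0.5876 ; τ: -1.2408 -1.4872
step 38 ; ang: -0.3442 1.1314 ; qdot: -0.7614 1.0145 ; tip: 0.1204 -0.0799 0.5852 ; τ: -1.2139 -1.4963
step 39 ; ang: -0.3555 1.1466 ; qdot: -0.7416 1.0138 ; tip: 0.1238 -0.0763 0.5828 ; τ: -1.1878 -1.5055
step 40 ; ang: -0.3665 1.1618 ; qdot: -0.7220 1.0128 ; tip: 0.1272 -0.0728 0.5803 ; τ: -1.1624 -1.5149
step 41 ; ang: -0.3771 1.1769 ; qdot: -0.7028 1.0113 ; tip: 0.1305 -0.0694 0.5777 ; τ: -1.1377 -1.5243
step 42 ; ang: -0.3875 1.1921 ; qdot: -0.6839 1.0094 ; tip: 0.1337 -0.0662 0.5751 ; τ: -1.1137 -1.5338
step 43 ; ang: -0.3977 1.2072 ; qdot: -0.6652 1.0071 ; tip: 0.1368 -0.0630 0.5724 ; τ: -1.0902 -1.5433
step 44 ; ang: -0.4075 1.2223 ; qdot: -0.6469 1.0044 ; tip: 0.1399 -0.0599 0.5697 ; τ: -1.0674 -1.5528
step 45 ; ang: -0.4171 1.2373 ; qdot: -0.6289 1.0014 ; tip: 0.1430 -0.0570 0.5669 ; τ: -1.0452 -1.5623
step 46 ; ang: -0.4264 1.2523 ; qdot: -0.6113 0.9979 ; tip: 0.1460 -0.0541 0.5640 ; τ: -1.0235 -1.5717
step 47 ; ang: -0.4354 1.2673 ; qdot: -0.5939 0.9942 ; tip: 0.1489 -0.0513 0.5612 ; τ: -1.0024 -1.5811
step 48 ; ang: -0.4442 1.2821 ; qdot: -0.5769 0.9901 ; tip: 0.1518 -0.0487 0.5582 ; τ: -0.9818 -1.5904
step 49 ; ang: -0.4527 1.2969 ; qdot: -0.5601 0.9856 ; tip: 0.1546 -0.0461 0.5553 ; τ: -0.9617 -1.5996
step 50 ; ang: -0.4610 1.3117 ; qdot: -0.5437 0.9809 ; tip: 0.1574 -0.0436 0.5523 ; τ: -0.9422 -1.6086
step 51 ; ang: -0.4690 1.3264 ; qdot: -0.5276 0.9758 ; tip: 0.1601 -0.0412 0.5493 ; τ: -0.9231 -1.6176
step 52 ; ang: -0.4768 1.3410 ; qdot: -0.5118 0.9704 ; tip: 0.1628 -0.0388 0.5462 ; τ: -0.9044 -1.6264
step 53 ; ang: -0.4844 1.3555 ; qdot: -0.4964 0.9648 ; tip: 0.1654 -0.0366 0.5432 ; τ: -0.8862 -1.6350
step 54 ; ang: -0.4917 1.3699 ; qdot: -0.4812 0.9589 ; tip: 0.1680 -0.0344 0.5401 ; τ: -0.8685 -1.6435
step 55 ; ang: -0.4988 1.3842 ; qdot: -0.4664 0.9527 ; tip: 0.1705 -0.0323 0.5370 ; τ: -0.8512 -1.6517
step 56 ; ang: -0.5057 1.3985 ; qdot: -0.4518 0.9462 ; tip: 0.1729 -0.0303 0.5339


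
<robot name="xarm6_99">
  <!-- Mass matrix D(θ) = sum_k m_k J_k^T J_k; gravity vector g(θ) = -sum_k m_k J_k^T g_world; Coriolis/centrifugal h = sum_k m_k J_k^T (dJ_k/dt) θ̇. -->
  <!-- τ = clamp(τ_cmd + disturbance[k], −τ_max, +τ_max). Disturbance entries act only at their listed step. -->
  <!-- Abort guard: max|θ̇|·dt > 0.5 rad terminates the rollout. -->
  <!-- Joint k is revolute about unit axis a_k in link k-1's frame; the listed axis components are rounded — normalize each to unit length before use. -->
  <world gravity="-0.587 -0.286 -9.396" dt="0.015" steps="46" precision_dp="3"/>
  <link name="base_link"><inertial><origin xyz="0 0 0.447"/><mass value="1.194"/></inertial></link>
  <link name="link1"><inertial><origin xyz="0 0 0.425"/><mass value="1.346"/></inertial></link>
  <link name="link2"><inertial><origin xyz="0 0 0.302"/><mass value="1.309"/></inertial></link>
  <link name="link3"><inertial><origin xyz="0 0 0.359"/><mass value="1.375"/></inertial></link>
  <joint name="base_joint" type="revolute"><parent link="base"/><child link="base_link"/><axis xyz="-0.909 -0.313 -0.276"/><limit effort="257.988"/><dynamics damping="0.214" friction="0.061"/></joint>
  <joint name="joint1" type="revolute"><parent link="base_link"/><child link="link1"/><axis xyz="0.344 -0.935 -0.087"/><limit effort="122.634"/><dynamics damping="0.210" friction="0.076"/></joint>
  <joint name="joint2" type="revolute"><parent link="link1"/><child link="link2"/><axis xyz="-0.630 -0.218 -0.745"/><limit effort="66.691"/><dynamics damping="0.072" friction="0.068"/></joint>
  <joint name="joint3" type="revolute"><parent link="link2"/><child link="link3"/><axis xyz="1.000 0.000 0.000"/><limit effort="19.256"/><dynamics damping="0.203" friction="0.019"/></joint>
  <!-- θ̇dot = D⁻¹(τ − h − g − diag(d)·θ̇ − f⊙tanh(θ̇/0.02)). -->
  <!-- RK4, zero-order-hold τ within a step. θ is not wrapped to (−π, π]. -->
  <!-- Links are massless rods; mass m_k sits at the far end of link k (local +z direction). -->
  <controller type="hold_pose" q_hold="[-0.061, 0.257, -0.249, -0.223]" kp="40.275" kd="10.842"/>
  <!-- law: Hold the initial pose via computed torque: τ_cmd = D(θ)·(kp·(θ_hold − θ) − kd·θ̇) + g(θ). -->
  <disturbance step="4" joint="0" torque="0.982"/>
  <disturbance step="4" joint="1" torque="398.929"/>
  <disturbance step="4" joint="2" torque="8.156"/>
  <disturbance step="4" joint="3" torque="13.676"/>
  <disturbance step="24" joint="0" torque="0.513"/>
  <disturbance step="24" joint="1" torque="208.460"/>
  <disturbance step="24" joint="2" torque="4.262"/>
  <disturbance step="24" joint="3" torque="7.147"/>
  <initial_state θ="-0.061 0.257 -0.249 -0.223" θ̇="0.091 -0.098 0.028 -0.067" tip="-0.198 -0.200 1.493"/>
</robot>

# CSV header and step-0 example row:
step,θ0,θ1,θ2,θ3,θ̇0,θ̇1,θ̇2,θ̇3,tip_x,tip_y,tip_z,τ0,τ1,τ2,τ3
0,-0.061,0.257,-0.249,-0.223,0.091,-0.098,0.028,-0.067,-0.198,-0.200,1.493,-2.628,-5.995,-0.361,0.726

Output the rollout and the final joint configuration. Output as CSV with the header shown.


step,θ0,θ1,θ2,θ3,θ̇0,θ̇1,θ̇2,θ̇3,tip_x,tip_y,tip_z,τ0,τ1,τ2,τ3
1,-0.060,0.256,-0.249,-0.224,0.078,-0.081,0.011,-0.062,-0.197,-0.197,1.494,-1.918,-6.275,-0.216,0.621
2,-0.059,0.255,-0.249,-0.225,0.065,-0.067,0.008,-0.049,-0.197,-0.195,1.494,-1.264,-6.534,-0.086,0.524
3,-0.058,0.254,-0.248,-0.225,0.053,-0.054,0.006,-0.037,-0.196,-0.193,1.495,-0.663,-6.773,0.033,0.435
4,-0.057,0.253,-0.248,-0.226,0.043,-0.043,0.005,-0.027,-0.196,-0.192,1.495,0.871,122.634,8.298,14.030
5,-0.061,0.255,-0.192,-0.173,-0.563,0.328,7.340,6.922,-0.202,-0.195,1.495,0.209,-28.997,-1.047,-2.159
6,-0.068,0.260,-0.099,-0.084,-0.408,0.294,5.203,5.023,-0.214,-0.201,1.494,0.570,-27.009,-0.658,-2.345
7,-0.073,0.264,-0.033,-0.020,-0.283,0.270,3.577,3.535,-0.224,-0.206,1.491,0.864,-25.166,-0.398,-2.402
8,-0.077,0.268,0.011,0.024,-0.191,0.244,2.399,2.423,-0.232,-0.209,1.489,1.152,-23.454,-0.210,-2.375
9,-0.079,0.271,0.040,0.054,-0.124,0.215,1.547,1.599,-0.239,-0.212,1.487,1.454,-21.867,-0.060,-2.299
10,-0.081,0.274,0.059,0.073,-0.075,0.183,0.924,0.987,-0.244,-0.214,1.485,1.770,-20.404,0.068,-2.200
11,-0.082,0.277,0.069,0.084,-0.039,0.150,0.462,0.529,-0.247,-0.216,1.484,2.092,-19.061,0.182,-2.092
12,-0.082,0.279,0.073,0.090,-0.012,0.118,0.117,0.186,-0.250,-0.217,1.483,2.414,-17.832,0.286,-1.984
13,-0.082,0.280,0.073,0.091,0.003,0.086,-0.104,-0.041,-0.251,-0.218,1.482,2.730,-16.712,0.370,-1.881
14,-0.082,0.281,0.071,0.089,0.009,0.054,-0.223,-0.171,-0.252,-0.219,1.482,3.029,-15.694,0.435,-1.790
15,-0.082,0.282,0.067,0.086,0.013,0.025,-0.310,-0.266,-0.252,-0.219,1.482,3.305,-14.771,0.494,-1.706
16,-0.082,0.282,0.062,0.081,0.016,0.001,-0.373,-0.336,-0.252,-0.220,1.482,3.555,-13.943,0.548,-1.629
17,-0.081,0.282,0.056,0.076,0.018,-0.020,-0.418,-0.388,-0.251,-0.220,1.482,3.779,-13.208,0.596,-1.558
18,-0.081,0.282,0.049,0.070,0.019,-0.037,-0.448,-0.424,-0.249,-0.220,1.483,3.976,-12.553,0.640,-1.492
19,-0.081,0.281,0.042,0.063,0.019,-0.052,-0.466,-0.447,-0.248,-0.220,1.483,4.149,-11.968,0.678,-1.432
20,-0.080,0.280,0.035,0.056,0.019,-0.063,-0.475,-0.460,-0.246,-0.220,1.484,4.298,-11.446,0.711,-1.377
21,-0.080,0.279,0.028,0.050,0.018,-0.073,-0.476,-0.465,-0.244,-0.220,1.484,4.425,-10.982,0.740,-1.326
22,-0.080,0.278,0.021,0.043,0.018,-0.080,-0.472,-0.464,-0.242,-0.219,1.485,4.531,-10.571,0.765,-1.279
23,-0.080,0.277,0.014,0.036,0.017,-0.086,-0.463,-0.459,-0.240,-0.219,1.485,4.619,-10.208,0.786,-1.236
24,-0.079,0.275,0.007,0.029,0.017,-0.090,-0.452,-0.451,-0.238,-0.219,1.486,5.203,122.634,5.066,5.952
25,-0.081,0.280,0.012,0.027,-0.205,0.652,1.021,0.197,-0.242,-0.220,1.485,4.622,-31.870,0.139,-2.369
26,-0.083,0.288,0.024,0.028,-0.149,0.538,0.609,-0.050,-0.251,-0.222,1.482,4.627,-29.342,0.298,-2.241
27,-0.085,0.296,0.031,0.026,-0.105,0.433,0.302,-0.213,-0.258,-0.223,1.480,4.644,-27.030,0.420,-2.109
28,-0.087,0.302,0.034,0.022,-0.068,0.339,0.062,-0.329,-0.264,-0.224,1.479,4.668,-24.924,0.513,-1.975
29,-0.088,0.306,0.033,0.017,-0.044,0.253,-0.079,-0.375,-0.267,-0.225,1.477,4.693,-23.010,0.573,-1.846
30,-0.088,0.309,0.032,0.011,-0.027,0.177,-0.161,-0.383,-0.270,-0.226,1.477,4.716,-21.275,0.611,-1.724
31,-0.088,0.311,0.029,0.005,-0.013,0.111,-0.224,-0.382,-0.271,-0.226,1.476,4.736,-19.704,0.641,-1.612
32,-0.088,0.313,0.025,-0.000,-0.002,0.054,-0.271,-0.376,-0.272,-0.226,1.476,4.756,-18.287,0.665,-1.510
33,-0.088,0.313,0.021,-0.006,0.007,0.006,-0.305,-0.366,-0.272,-0.226,1.476,4.775,-17.011,0.684,-1.416
34,-0.088,0.313,0.016,-0.011,0.014,-0.034,-0.331,-0.356,-0.271,-0.226,1.476,4.792,-15.882,0.700,-1.332
35,-0.088,0.312,0.011,-0.016,0.019,-0.067,-0.349,-0.346,-0.270,-0.226,1.477,4.806,-14.875,0.714,-1.255
36,-0.088,0.311,0.005,-0.022,0.024,-0.093,-0.360,-0.334,-0.268,-0.225,1.477,4.816,-13.975,0.726,-1.187
37,-0.087,0.309,0.000,-0.026,0.027,-0.115,-0.366,-0.321,-0.266,-0.225,1.478,4.821,-13.172,0.737,-1.125
38,-0.087,0.307,-0.005,-0.031,0.030,-0.132,-0.368,-0.308,-0.264,-0.224,1.478,4.822,-12.457,0.746,-1.070
39,-0.086,0.305,-0.011,-0.036,0.032,-0.146,-0.367,-0.295,-0.261,-0.223,1.479,4.820,-11.823,0.754,-1.020
40,-0.086,0.303,-0.016,-0.040,0.033,-0.155,-0.363,-0.282,-0.259,-0.223,1.480,4.813,-11.263,0.762,-0.976
41,-0.085,0.301,-0.022,-0.044,0.034,-0.162,-0.357,-0.270,-0.256,-0.222,1.481,4.805,-10.769,0.769,-0.936
42,-0.085,0.298,-0.027,-0.048,0.035,-0.166,-0.350,-0.258,-0.253,-0.221,1.482,4.793,-10.336,0.775,-0.901
43,-0.084,0.296,-0.032,-0.052,0.035,-0.168,-0.342,-0.247,-0.250,-0.220,1.483,4.779,-9.958,0.781,-0.869
44,-0.084,0.293,-0.037,-0.055,0.035,-0.168,-0.333,-0.236,-0.247,-0.220,1.483,4.764,-9.629,0.786,-0.841
45,-0.083,0.291,-0.042,-0.059,0.035,-0.166,-0.323,-0.226,-0.244,-0.219,1.484,4.748,-9.344,0.790,-0.815
46,-0.083,0.288,-0.047,-0.062,0.034,-0.164,-0.312,-0.217,-0.242,-0.218,1.485,,,,
# final θ (rad): -0.083 0.288 -0.047 -0.062


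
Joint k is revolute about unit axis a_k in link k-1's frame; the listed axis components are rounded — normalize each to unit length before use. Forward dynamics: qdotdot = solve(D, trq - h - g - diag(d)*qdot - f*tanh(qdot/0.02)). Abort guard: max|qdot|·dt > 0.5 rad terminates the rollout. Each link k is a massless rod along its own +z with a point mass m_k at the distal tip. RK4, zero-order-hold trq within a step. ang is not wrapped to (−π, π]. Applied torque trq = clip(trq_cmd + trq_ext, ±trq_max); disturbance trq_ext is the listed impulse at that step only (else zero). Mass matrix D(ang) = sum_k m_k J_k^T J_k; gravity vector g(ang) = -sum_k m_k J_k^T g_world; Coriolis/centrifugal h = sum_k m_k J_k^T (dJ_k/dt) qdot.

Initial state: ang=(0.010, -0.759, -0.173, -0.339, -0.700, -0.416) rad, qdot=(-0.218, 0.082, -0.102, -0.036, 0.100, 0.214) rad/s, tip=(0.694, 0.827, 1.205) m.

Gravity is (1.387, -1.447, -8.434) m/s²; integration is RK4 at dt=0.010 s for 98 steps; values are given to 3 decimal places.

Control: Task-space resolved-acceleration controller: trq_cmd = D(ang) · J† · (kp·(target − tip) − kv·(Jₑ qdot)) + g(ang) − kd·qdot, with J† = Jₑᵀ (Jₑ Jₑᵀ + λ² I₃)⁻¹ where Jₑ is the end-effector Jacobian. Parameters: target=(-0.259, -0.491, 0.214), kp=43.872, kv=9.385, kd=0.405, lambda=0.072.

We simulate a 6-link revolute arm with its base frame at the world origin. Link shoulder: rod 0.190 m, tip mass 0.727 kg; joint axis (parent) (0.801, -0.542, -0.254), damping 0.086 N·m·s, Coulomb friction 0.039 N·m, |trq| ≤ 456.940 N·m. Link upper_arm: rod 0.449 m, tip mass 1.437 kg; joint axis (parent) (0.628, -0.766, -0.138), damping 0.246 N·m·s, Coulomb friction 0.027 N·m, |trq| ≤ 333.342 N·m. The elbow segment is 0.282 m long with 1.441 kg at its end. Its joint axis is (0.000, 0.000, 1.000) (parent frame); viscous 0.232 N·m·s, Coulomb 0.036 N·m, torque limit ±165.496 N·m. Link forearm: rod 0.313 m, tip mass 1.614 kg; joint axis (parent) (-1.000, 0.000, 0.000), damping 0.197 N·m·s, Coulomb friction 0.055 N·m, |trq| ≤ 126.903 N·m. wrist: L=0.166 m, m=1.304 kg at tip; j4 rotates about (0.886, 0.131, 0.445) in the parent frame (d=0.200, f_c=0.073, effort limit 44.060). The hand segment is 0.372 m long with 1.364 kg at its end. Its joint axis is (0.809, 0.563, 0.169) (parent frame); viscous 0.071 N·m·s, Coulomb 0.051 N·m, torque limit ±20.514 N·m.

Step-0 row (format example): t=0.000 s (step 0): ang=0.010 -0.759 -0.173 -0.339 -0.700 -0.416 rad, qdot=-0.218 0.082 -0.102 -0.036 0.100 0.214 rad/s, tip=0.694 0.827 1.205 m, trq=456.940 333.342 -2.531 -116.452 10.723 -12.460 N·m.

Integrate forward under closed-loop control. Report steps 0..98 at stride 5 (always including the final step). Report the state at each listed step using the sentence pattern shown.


t=0.050 s (step 5): ang=0.136 -0.841 -0.242 -0.381 -0.771 -0.662 rad, qdot=4.789 -2.460 -0.408 -0.171 -4.737 -5.232 rad/s, tip=0.660 0.762 1.156 m, trq=292.489 244.353 -1.590 -51.772 4.614 -8.833 N·m.
t=0.100 s (step 10): ang=0.412 -0.949 -0.263 -0.324 -1.041 -0.920 rad, qdot=5.674 -1.550 -0.418 2.361 -5.481 -4.942 rad/s, tip=0.557 0.587 1.054 m, trq=56.660 61.341 1.970 -3.066 -0.459 -4.452 N·m.
t=0.150 s (step 15): ang=0.666 -0.984 -0.269 -0.168 -1.298 -1.153 rad, qdot=4.351 0.050 0.307 3.652 -4.786 -4.421 rad/s, tip=0.416 0.354 0.937 m, trq=-70.296 -45.192 3.922 15.328 3.827 3.572 N·m.
t=0.200 s (step 20): ang=0.847 -0.961 -0.219 0.027 -1.524 -1.365 rad, qdot=3.037 0.621 1.806 4.164 -4.248 -4.106 rad/s, tip=0.272 0.112 0.826 m, trq=-142.644 -106.696 3.522 22.691 10.037 9.971 N·m.
t=0.250 s (step 25): ang=0.989 -0.950 -0.090 0.273 -1.700 -1.577 rad, qdot=2.864 -0.353 2.910 6.198 -2.349 -4.406 rad/s, tip=0.154 -0.108 0.741 m, trq=-108.681 -80.607 4.067 18.718 12.387 12.260 N·m.
t=0.300 s (step 30): ang=1.138 -0.972 0.005 0.642 -1.763 -1.736 rad, qdot=2.899 -0.162 1.092 7.701 -0.778 -1.474 rad/s, tip=0.079 -0.277 0.693 m, trq=2.735 9.680 5.703 -7.822 11.168 9.183 N·m.
t=0.350 s (step 35): ang=1.268 -0.959 0.058 0.997 -1.789 -1.754 rad, qdot=2.263 0.664 1.189 6.381 -0.144 0.345 rad/s, tip=0.014 -0.389 0.647 m, trq=-27.004 -12.935 3.016 -8.145 8.228 4.979 N·m.
t=0.400 s (step 40): ang=1.365 -0.911 0.130 1.276 -1.778 -1.724 rad, qdot=1.656 1.174 1.710 4.810 0.538 0.753 rad/s, tip=-0.050 -0.460 0.590 m, trq=-45.371 -27.312 0.118 -8.748 4.817 1.934 N·m.
t=0.450 s (step 45): ang=1.437 -0.846 0.226 1.479 -1.741 -1.685 rad, qdot=1.220 1.415 2.084 3.336 0.871 0.813 rad/s, tip=-0.108 -0.504 0.526 m, trq=-53.907 -34.003 -2.255 -9.412 2.038 0.091 N·m.
t=0.500 s (step 50): ang=1.490 -0.774 0.334 1.613 -1.697 -1.644 rad, qdot=0.967 1.441 2.166 2.060 0.860 0.820 rad/s, tip=-0.157 -0.529 0.463 m, trq=-57.705 -37.110 -4.093 -9.230 0.122 -0.840 N·m.
t=0.550 s (step 55): ang=1.536 -0.705 0.438 1.690 -1.659 -1.603 rad, qdot=0.860 1.291 1.978 1.075 0.658 0.813 rad/s, tip=-0.196 -0.539 0.406 m, trq=-59.763 -38.952 -5.522 -8.261 -1.075 -1.171 N·m.
t=0.600 s (step 60): ang=1.578 -0.646 0.529 1.726 -1.632 -1.563 rad, qdot=0.828 1.025 1.640 0.430 0.429 0.769 rad/s, tip=-0.227 -0.540 0.358 m, trq=-61.211 -40.257 -6.609 -7.059 -1.770 -1.164 N·m.
t=0.650 s (step 65): ang=1.618 -0.603 0.602 1.738 -1.615 -1.526 rad, qdot=0.803 0.720 1.278 0.091 0.262 0.688 rad/s, tip=-0.252 -0.536 0.317 m, trq=-61.920 -40.840 -7.329 -6.080 -2.129 -1.010 N·m.
t=0.700 s (step 70): ang=1.657 -0.574 0.657 1.739 -1.604 -1.494 rad, qdot=0.751 0.437 0.965 -0.023 0.171 0.588 rad/s, tip=-0.270 -0.529 0.284 m, trq=-61.496 -40.418 -7.652 -5.500 -2.262 -0.830 N·m.
t=0.750 s (step 75): ang=1.693 -0.558 0.699 1.738 -1.597 -1.467 rad, qdot=0.665 0.206 0.724 -0.007 0.128 0.491 rad/s, tip=-0.283 -0.522 0.258 m, trq=-59.820 -38.961 -7.600 -5.287 -2.248 -0.684 N·m.
t=0.800 s (step 80): ang=1.724 -0.552 0.731 1.739 -1.591 -1.445 rad, qdot=0.561 0.032 0.544 0.048 0.100 0.410 rad/s, tip=-0.290 -0.515 0.238 m, trq=-57.129 -36.720 -7.268 -5.300 -2.147 -0.588 N·m.
t=0.850 s (step 85): ang=1.749 -0.554 0.754 1.743 -1.587 -1.426 rad, qdot=0.444 -0.079 0.410 0.110 0.076 0.349 rad/s, tip=-0.293 -0.509 0.224 m, trq=-53.919 -34.115 -6.777 -5.434 -2.007 -0.535 N·m.
t=0.900 s (step 90): ang=1.768 -0.560 0.772 1.750 -1.584 -1.410 rad, qdot=0.332 -0.143 0.311 0.160 0.058 0.294 rad/s, tip=-0.293 -0.504 0.214 m, trq=-50.635 -31.491 -6.229 -5.620 -1.862 -0.507 N·m.
t=0.950 s (step 95): ang=1.782 -0.568 0.786 1.759 -1.581 -1.396 rad, qdot=0.233 -0.175 0.238 0.189 0.042 0.244 rad/s, tip=-0.291 -0.501 0.208 m, trq=-47.564 -29.067 -5.697 -5.809 -1.731 -0.497 N·m.
t=0.980 s (step 98): ang=1.788 -0.573 0.793 1.765 -1.580 -1.389 rad, qdot=0.182 -0.182 0.203 0.197 0.034 0.216 rad/s, tip=-0.289 -0.499 0.206 m.


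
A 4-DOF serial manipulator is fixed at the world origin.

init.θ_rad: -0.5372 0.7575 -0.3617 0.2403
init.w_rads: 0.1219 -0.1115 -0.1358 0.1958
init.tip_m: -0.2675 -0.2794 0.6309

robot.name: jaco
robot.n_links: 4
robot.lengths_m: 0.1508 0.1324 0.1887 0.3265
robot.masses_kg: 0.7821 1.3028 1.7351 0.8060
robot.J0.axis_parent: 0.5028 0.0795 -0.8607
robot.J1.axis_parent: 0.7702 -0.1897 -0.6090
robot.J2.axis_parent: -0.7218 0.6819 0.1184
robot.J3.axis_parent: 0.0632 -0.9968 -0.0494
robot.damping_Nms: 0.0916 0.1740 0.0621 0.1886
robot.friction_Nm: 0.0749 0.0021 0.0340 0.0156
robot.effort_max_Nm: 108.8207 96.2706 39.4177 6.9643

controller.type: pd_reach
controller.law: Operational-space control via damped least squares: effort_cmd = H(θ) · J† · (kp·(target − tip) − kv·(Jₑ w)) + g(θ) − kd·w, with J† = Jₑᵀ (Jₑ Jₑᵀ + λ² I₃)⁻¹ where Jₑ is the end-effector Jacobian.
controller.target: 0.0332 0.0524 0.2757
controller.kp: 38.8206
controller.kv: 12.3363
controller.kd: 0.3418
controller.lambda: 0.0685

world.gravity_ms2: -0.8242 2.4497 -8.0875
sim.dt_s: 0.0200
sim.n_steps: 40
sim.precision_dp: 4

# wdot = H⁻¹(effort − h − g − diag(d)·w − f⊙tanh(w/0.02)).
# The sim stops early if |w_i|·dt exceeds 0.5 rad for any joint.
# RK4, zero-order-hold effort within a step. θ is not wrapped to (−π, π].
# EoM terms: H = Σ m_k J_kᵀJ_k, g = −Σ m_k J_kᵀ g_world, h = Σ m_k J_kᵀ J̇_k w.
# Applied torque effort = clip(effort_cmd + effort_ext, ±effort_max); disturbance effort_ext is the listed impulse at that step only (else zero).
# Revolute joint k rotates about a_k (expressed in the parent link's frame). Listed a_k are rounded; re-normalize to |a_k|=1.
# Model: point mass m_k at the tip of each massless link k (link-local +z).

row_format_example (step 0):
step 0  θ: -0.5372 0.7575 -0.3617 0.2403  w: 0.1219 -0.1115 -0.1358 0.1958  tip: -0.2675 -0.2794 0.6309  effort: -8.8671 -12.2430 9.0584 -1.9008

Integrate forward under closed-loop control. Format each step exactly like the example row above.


step 1  θ: -0.5620 0.7520 -0.3748 0.2498  w: -2.4994 -0.5263 -1.2002 0.7200  tip: -0.2682 -0.2779 0.6290  effort: -6.9697 -10.7744 8.5053 -1.9459
step 2  θ: -0.6235 0.7304 -0.4089 0.2655  w: -3.6342 -1.6436 -2.1702 0.8928  tip: -0.2669 -0.2736 0.6269  effort: -5.6769 -9.0008 7.7732 -1.8714
step 3  θ: -0.7061 0.6921 -0.4544 0.2892  w: -4.5842 -2.2244 -2.3705 1.4791  tip: -0.2639 -0.2666 0.6250  effort: -4.4633 -7.3865 6.7219 -1.9132
step 4  θ: -0.8023 0.6407 -0.5028 0.3228  w: -5.0214 -2.9338 -2.4436 1.8965  tip: -0.2595 -0.2571 0.6234  effort: -3.4611 -5.7600 5.5659 -1.8095
step 5  θ: -0.9067 0.5781 -0.5493 0.3654  w: -5.3997 -3.3385 -2.2043 2.3515  tip: -0.2541 -0.2454 0.6221  effort: -2.4871 -4.2563 4.2709 -1.6512
step 6  θ: -1.0161 0.5072 -0.5911 0.4151  w: -5.5439 -3.7692 -1.9691 2.6125  tip: -0.2478 -0.2318 0.6211  effort: -1.6274 -2.7818 2.9614 -1.3707
step 7  θ: -1.1287 0.4300 -0.6268 0.4697  w: -5.6866 -3.9891 -1.6268 2.8173  tip: -0.2412 -0.2165 0.6203  effort: -0.8190 -1.4305 1.6348 -1.0495
step 8  θ: -1.2424 0.3477 -0.6568 0.5266  w: -5.6548 -4.2784 -1.3929 2.8592  tip: -0.2347 -0.1999 0.6193  effort: -0.1571 -0.1399 0.3936 -0.6705
step 9  θ: -1.3563 0.2622 -0.6812 0.5845  w: -5.6719 -4.3717 -1.1008 2.8924  tip: -0.2290 -0.1822 0.6181  effort: 0.4135 0.9715 -0.7823 -0.3104
step 10  θ: -1.4688 0.1733 -0.7013 0.6420  w: -5.5057 -4.6074 -0.9656 2.8269  tip: -0.2243 -0.1638 0.6163  effort: 0.8098 2.0091 -1.8022 0.0531
step 11  θ: -1.5796 0.0830 -0.7173 0.6989  w: -5.4654 -4.5751 -0.7205 2.8235  tip: -0.2212 -0.1454 0.6135  effort: 1.1158 2.7968 -2.7223 0.3516
step 12  θ: -1.6871 -0.0095 -0.7306 0.7549  w: -5.2047 -4.7661 -0.6602 2.7633  tip: -0.2196 -0.1275 0.6096  effort: 1.2690 3.5460 -3.4500 0.6259
step 13  θ: -1.7916 -0.1017 -0.7407 0.8107  w: -5.1353 -4.6016 -0.4267 2.7886  tip: -0.2194 -0.1106 0.6044  effort: 1.3456 3.9828 -4.0627 0.8166
step 14  θ: -1.8919 -0.1940 -0.7484 0.8665  w: -4.8456 -4.6853 -0.3731 2.7816  tip: -0.2205 -0.0952 0.5980  effort: 1.3351 4.4276 -4.4819 0.9673
step 15  θ: -1.9882 -0.2846 -0.7534 0.9226  w: -4.7216 -4.4479 -0.1642 2.8291  tip: -0.2223 -0.0817 0.5902  effort: 1.2525 4.5712 -4.7722 1.0400
step 16  θ: -2.0804 -0.3723 -0.7555 0.9795  w: -4.4696 -4.3500 -0.0620 2.8640  tip: -0.2245 -0.0703 0.5814  effort: 1.1464 4.7068 -4.9050 1.0621
step 17  θ: -2.1681 -0.4566 -0.7551 1.0373  w: -4.2666 -4.1247 0.0784 2.9042  tip: -0.2265 -0.0608 0.5718  effort: 1.0064 4.6787 -4.9057 1.0249
step 18  θ: -2.2514 -0.5366 -0.7523 1.0956  w: -4.0516 -3.8819 0.1979 2.9365  tip: -0.2279 -0.0533 0.5615  effort: 0.8662 4.5824 -4.7939 0.9369
step 19  θ: -2.3305 -0.6112 -0.7470 1.1546  w: -3.8522 -3.5811 0.3231 2.9599  tip: -0.2284 -0.0473 0.5509  effort: 0.7195 4.4047 -4.6006 0.8048
step 20  θ: -2.4056 -0.6798 -0.7395 1.2138  w: -3.6492 -3.2685 0.4269 2.9655  tip: -0.2279 -0.0426 0.5400  effort: 0.5880 4.1967 -4.3478 0.6398
step 21  θ: -2.4765 -0.7419 -0.7300 1.2730  w: -3.4474 -2.9457 0.5067 2.9491  tip: -0.2262 -0.0388 0.5291  effort: 0.4777 3.9734 -4.0565 0.4516
step 22  θ: -2.5435 -0.7977 -0.7193 1.3316  w: -3.2455 -2.6237 0.5553 2.9080  tip: -0.2234 -0.0356 0.5182  effort: 0.3959 3.7544 -3.7456 0.2497
step 23  θ: -2.6063 -0.8470 -0.7080 1.3891  w: -3.0426 -2.3103 0.5684 2.8413  tip: -0.2196 -0.0326 0.5075  effort: 0.3452 3.5528 -3.4301 0.0427
step 24  θ: -2.6651 -0.8903 -0.6968 1.4450  w: -2.8372 -2.0116 0.5436 2.7495  tip: -0.2149 -0.0296 0.4970  effort: 0.3238 3.3755 -3.1206 -0.1618
step 25  θ: -2.7197 -0.9277 -0.6864 1.4988  w: -2.6279 -1.7317 0.4810 2.6346  tip: -0.2094 -0.0264 0.4867  effort: 0.3243 3.2228 -2.8231 -0.3574
step 26  θ: -2.7701 -0.9597 -0.6776 1.5502  w: -2.4137 -1.4727 0.3835 2.4994  tip: -0.2035 -0.0230 0.4766  effort: 0.3343 3.0886 -2.5392 -0.5393
step 27  θ: -2.8161 -0.9867 -0.6711 1.5987  w: -2.1946 -1.2350 0.2561 2.3480  tip: -0.1971 -0.0193 0.4667  effort: 0.3373 2.9621 -2.2670 -0.7042
step 28  θ: -2.8578 -1.0092 -0.6674 1.6440  w: -1.9718 -1.0179 0.1062 2.1850  tip: -0.1905 -0.0153 0.4571  effort: 0.3154 2.8297 -2.0024 -0.8505
step 29  θ: -2.8950 -1.0275 -0.6667 1.6860  w: -1.7510 -0.8108 -0.0488 2.0188  tip: -0.1837 -0.0112 0.4478  effort: 0.2458 2.6705 -1.7434 -0.9789
step 30  θ: -2.9279 -1.0415 -0.6689 1.7248  w: -1.5390 -0.5987 -0.1812 1.8612  tip: -0.1767 -0.0071 0.4388  effort: 0.1062 2.4646 -1.4962 -1.0923
step 31  θ: -2.9565 -1.0518 -0.6740 1.7605  w: -1.3229 -0.4369 -0.3370 1.6985  tip: -0.1696 -0.0031 0.4301  effort: -0.0577 2.2641 -1.2492 -1.1862
step 32  θ: -2.9809 -1.0591 -0.6822 1.7928  w: -1.1189 -0.2924 -0.4884 1.5397  tip: -0.1624 0.0007 0.4217  effort: -0.2673 2.0365 -0.9996 -1.2655
step 33  θ: -3.0014 -1.0636 -0.6933 1.8221  w: -0.9319 -0.1630 -0.6283 1.3886  tip: -0.1551 0.0043 0.4137  effort: -0.5132 1.7869 -0.7512 -1.3331
step 34  θ: -3.0184 -1.0657 -0.7071 1.8485  w: -0.7652 -0.0486 -0.7530 1.2473  tip: -0.1477 0.0076 0.4060  effort: -0.7807 1.5256 -0.5085 -1.3912
step 35  θ: -3.0323 -1.0657 -0.7232 1.8721  w: -0.6195 0.0476 -0.8623 1.1164  tip: -0.1403 0.0105 0.3986  effort: -1.0521 1.2666 -0.2768 -1.4414
step 36  θ: -3.0434 -1.0639 -0.7413 1.8932  w: -0.4972 0.1290 -0.9539 0.9963  tip: -0.1328 0.0130 0.3916  effort: -1.3150 1.0168 -0.0594 -1.4850
step 37  θ: -3.0524 -1.0606 -0.7611 1.9121  w: -0.3993 0.1977 -1.0275 0.8866  tip: -0.1254 0.0151 0.3848  effort: -1.5586 0.7829 0.1407 -1.5228
step 38  θ: -3.0596 -1.0561 -0.7822 1.9288  w: -0.3238 0.2522 -1.0856 0.7865  tip: -0.1180 0.0168 0.3784  effort: -1.7730 0.5729 0.3215 -1.5554
step 39  θ: -3.0655 -1.0506 -0.8044 1.9436  w: -0.2687 0.2935 -1.1296 0.6952  tip: -0.1108 0.0181 0.3723  effort: -1.9533 0.3902 0.4822 -1.5829
step 40  θ: -3.0705 -1.0445 -0.8273 1.9567  w: -0.2315 0.3228 -1.1610 0.6120  tip: -0.1037 0.0190 0.3665


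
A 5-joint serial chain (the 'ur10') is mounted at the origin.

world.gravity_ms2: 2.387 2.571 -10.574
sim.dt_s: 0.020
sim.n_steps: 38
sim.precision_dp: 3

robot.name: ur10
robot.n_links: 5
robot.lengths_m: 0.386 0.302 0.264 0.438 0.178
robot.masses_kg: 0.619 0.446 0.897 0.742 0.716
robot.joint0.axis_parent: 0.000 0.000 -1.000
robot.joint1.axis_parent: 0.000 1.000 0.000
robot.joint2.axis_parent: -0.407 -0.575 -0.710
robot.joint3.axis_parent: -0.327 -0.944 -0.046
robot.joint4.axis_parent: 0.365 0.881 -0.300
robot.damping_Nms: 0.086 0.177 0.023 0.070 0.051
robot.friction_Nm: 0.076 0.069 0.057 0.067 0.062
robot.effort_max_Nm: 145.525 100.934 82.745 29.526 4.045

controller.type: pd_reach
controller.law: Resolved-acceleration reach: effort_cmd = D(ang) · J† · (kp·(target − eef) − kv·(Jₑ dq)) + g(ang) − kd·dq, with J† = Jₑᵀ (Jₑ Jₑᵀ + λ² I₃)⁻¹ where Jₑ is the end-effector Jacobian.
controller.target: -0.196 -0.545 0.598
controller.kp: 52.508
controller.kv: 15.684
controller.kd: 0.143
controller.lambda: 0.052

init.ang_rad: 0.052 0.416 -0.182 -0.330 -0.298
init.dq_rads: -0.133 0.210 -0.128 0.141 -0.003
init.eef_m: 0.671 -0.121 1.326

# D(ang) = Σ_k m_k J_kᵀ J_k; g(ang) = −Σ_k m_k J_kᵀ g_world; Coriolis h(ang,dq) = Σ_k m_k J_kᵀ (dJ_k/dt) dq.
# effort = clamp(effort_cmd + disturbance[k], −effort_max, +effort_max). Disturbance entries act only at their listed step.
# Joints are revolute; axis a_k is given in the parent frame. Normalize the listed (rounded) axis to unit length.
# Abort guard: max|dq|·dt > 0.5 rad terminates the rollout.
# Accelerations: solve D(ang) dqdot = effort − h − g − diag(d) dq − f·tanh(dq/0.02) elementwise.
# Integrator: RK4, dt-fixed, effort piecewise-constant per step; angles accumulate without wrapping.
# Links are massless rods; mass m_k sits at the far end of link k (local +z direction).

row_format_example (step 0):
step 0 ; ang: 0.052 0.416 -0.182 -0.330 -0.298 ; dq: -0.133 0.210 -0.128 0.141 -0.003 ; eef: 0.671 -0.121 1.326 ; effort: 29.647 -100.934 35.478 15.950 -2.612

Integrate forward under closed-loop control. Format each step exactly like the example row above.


step 1 ; ang: 0.085 0.448 0.027 -0.475 -0.312 ; dq: 2.696 2.249 17.989 -12.769 -0.498 ; eef: 0.668 -0.125 1.320 ; effort: 12.691 -94.189 23.248 10.816 -1.363
step 2 ; ang: 0.091 0.424 0.221 -0.699 -0.294 ; dq: -1.387 -3.687 4.219 -10.431 2.135 ; eef: 0.647 -0.142 1.305 ; effort: 6.559 -58.356 15.886 5.771 -0.908
step 3 ; ang: 0.050 0.333 0.277 -0.905 -0.235 ; dq: -2.482 -5.420 1.548 -10.175 3.831 ; eef: 0.613 -0.162 1.281 ; effort: 7.957 -32.307 9.516 4.359 -0.848
step 4 ; ang: 0.002 0.221 0.302 -1.099 -0.150 ; dq: -2.312 -5.790 0.904 -9.137 4.515 ; eef: 0.569 -0.180 1.249 ; effort: 7.052 -13.753 5.193 4.290 -0.931
step 5 ; ang: -0.038 0.107 0.318 -1.268 -0.061 ; dq: -1.578 -5.690 0.496 -7.799 4.270 ; eef: 0.518 -0.197 1.212 ; effort: 4.707 -2.238 2.550 4.811 -1.065
step 6 ; ang: -0.058 -0.005 0.322 -1.410 0.018 ; dq: -0.273 -5.561 -0.440 -6.334 3.636 ; eef: 0.465 -0.213 1.175 ; effort: 2.242 4.028 1.067 5.464 -1.205
step 7 ; ang: -0.043 -0.116 0.295 -1.521 0.084 ; dq: 2.277 -5.727 -2.850 -4.586 2.890 ; eef: 0.413 -0.231 1.139 ; effort: 0.187 7.441 0.397 6.019 -1.315
step 8 ; ang: 0.039 -0.233 0.206 -1.595 0.135 ; dq: 5.731 -5.849 -5.603 -3.114 2.210 ; eef: 0.362 -0.248 1.104 ; effort: -0.656 12.194 0.037 6.501 -1.412
step 9 ; ang: 0.105 -0.323 0.176 -1.681 0.175 ; dq: 0.817 -3.281 2.305 -5.362 1.842 ; eef: 0.312 -0.260 1.070 ; effort: -0.424 15.690 -1.865 7.455 -1.538
step 10 ; ang: 0.125 -0.382 0.223 -1.782 0.210 ; dq: 1.049 -2.635 2.563 -4.744 1.613 ; eef: 0.265 -0.271 1.037 ; effort: -1.098 15.224 -1.991 7.980 -1.640
step 11 ; ang: 0.144 -0.428 0.280 -1.872 0.240 ; dq: 0.892 -1.961 3.150 -4.355 1.343 ; eef: 0.223 -0.283 1.006 ; effort: -1.565 14.565 -2.151 8.322 -1.686
step 12 ; ang: 0.161 -0.461 0.348 -1.956 0.264 ; dq: 0.758 -1.375 3.587 -4.004 1.084 ; eef: 0.184 -0.294 0.977 ; effort: -1.845 13.920 -2.227 8.533 -1.700
step 13 ; ang: 0.175 -0.484 0.423 -2.033 0.283 ; dq: 0.648 -0.856 3.918 -3.691 0.851 ; eef: 0.148 -0.306 0.949 ; effort: -1.956 13.396 -2.231 8.653 -1.695
step 14 ; ang: 0.187 -0.496 0.504 -2.104 0.298 ; dq: 0.564 -0.391 4.169 -3.411 0.647 ; eef: 0.116 -0.316 0.924 ; effort: -1.908 13.051 -2.181 8.706 -1.679
step 15 ; ang: 0.198 -0.500 0.589 -2.169 0.310 ; dq: 0.522 0.034 4.345 -3.157 0.472 ; eef: 0.087 -0.326 0.900 ; effort: -1.704 12.939 -2.085 8.704 -1.655
step 16 ; ang: 0.209 -0.495 0.677 -2.230 0.318 ; dq: 0.550 0.427 4.428 -2.922 0.316 ; eef: 0.060 -0.334 0.879 ; effort: -1.333 13.157 -1.950 8.653 -1.627
step 17 ; ang: 0.221 -0.483 0.765 -2.286 0.322 ; dq: 0.668 0.815 4.430 -2.702 0.169 ; eef: 0.037 -0.342 0.859 ; effort: -0.821 13.680 -1.781 8.556 -1.597
step 18 ; ang: 0.236 -0.462 0.853 -2.338 0.324 ; dq: 0.923 1.211 4.308 -2.488 0.025 ; eef: 0.016 -0.348 0.841 ; effort: -0.173 14.586 -1.580 8.415 -1.566
step 19 ; ang: 0.259 -0.434 0.937 -2.386 0.324 ; dq: 1.392 1.629 3.979 -2.236 -0.012 ; eef: -0.003 -0.353 0.824 ; effort: 0.565 15.981 -1.344 8.301 -1.569
step 20 ; ang: 0.294 -0.397 1.010 -2.427 0.323 ; dq: 2.216 2.067 3.275 -1.917 -0.074 ; eef: -0.019 -0.357 0.809 ; effort: 1.183 17.609 -1.123 8.172 -1.578
step 21 ; ang: 0.351 -0.351 1.065 -2.462 0.320 ; dq: 3.557 2.499 1.968 -1.485 -0.337 ; eef: -0.034 -0.359 0.795 ; effort: 1.022 18.162 -1.036 8.092 -1.556
step 22 ; ang: 0.437 -0.296 1.089 -2.486 0.310 ; dq: 5.137 2.917 0.322 -0.940 -0.667 ; eef: -0.049 -0.363 0.781 ; effort: -0.794 14.862 -1.175 8.372 -1.540
step 23 ; ang: 0.546 -0.233 1.089 -2.501 0.297 ; dq: 5.525 3.435 0.006 -0.606 -0.582 ; eef: -0.065 -0.367 0.767 ; effort: -3.163 7.751 -1.238 9.039 -1.598
step 24 ; ang: 0.648 -0.161 1.097 -2.512 0.289 ; dq: 4.586 3.870 0.909 -0.533 -0.124 ; eef: -0.081 -0.374 0.753 ; effort: -3.815 2.277 -0.791 9.562 -1.682
step 25 ; ang: 0.729 -0.082 1.122 -2.522 0.290 ; dq: 3.539 4.056 1.615 -0.478 0.120 ; eef: -0.096 -0.382 0.739 ; effort: -3.242 -0.634 -0.075 9.640 -1.668
step 26 ; ang: 0.792 -0.000 1.157 -2.531 0.292 ; dq: 2.780 4.069 1.880 -0.370 0.151 ; eef: -0.109 -0.391 0.727 ; effort: -2.392 -2.515 0.666 9.477 -1.588
step 27 ; ang: 0.842 0.080 1.195 -2.537 0.296 ; dq: 2.237 3.995 1.919 -0.225 0.213 ; eef: -0.120 -0.399 0.716 ; effort: -1.562 -3.946 1.348 9.303 -1.519
step 28 ; ang: 0.883 0.159 1.233 -2.540 0.301 ; dq: 1.843 3.872 1.852 -0.077 0.272 ; eef: -0.128 -0.409 0.706 ; effort: -0.839 -5.182 1.926 9.113 -1.453
step 29 ; ang: 0.917 0.235 1.269 -2.540 0.306 ; dq: 1.551 3.718 1.749 0.047 0.295 ; eef: -0.136 -0.418 0.698 ; effort: -0.232 -6.279 2.391 8.910 -1.386
step 30 ; ang: 0.946 0.307 1.303 -2.539 0.312 ; dq: 1.327 3.543 1.648 0.132 0.265 ; eef: -0.141 -0.428 0.690 ; effort: 0.271 -7.235 2.753 8.708 -1.317
step 31 ; ang: 0.970 0.376 1.335 -2.535 0.317 ; dq: 1.156 3.353 1.547 0.196 0.239 ; eef: -0.146 -0.437 0.683 ; effort: 0.690 -8.042 3.029 8.516 -1.258
step 32 ; ang: 0.992 0.441 1.365 -2.531 0.322 ; dq: 1.022 3.156 1.456 0.237 0.209 ; eef: -0.150 -0.447 0.676 ; effort: 1.037 -8.710 3.232 8.334 -1.205
step 33 ; ang: 1.011 0.503 1.394 -2.526 0.325 ; dq: 0.914 2.957 1.376 0.259 0.173 ; eef: -0.153 -0.456 0.670 ; effort: 1.327 -9.253 3.374 8.162 -1.160
step 34 ; ang: 1.029 0.560 1.421 -2.521 0.328 ; dq: 0.826 2.760 1.308 0.263 0.131 ; eef: -0.156 -0.465 0.665 ; effort: 1.569 -9.688 3.468 8.004 -1.120
step 35 ; ang: 1.045 0.613 1.446 -2.516 0.331 ; dq: 0.752 2.568 1.250 0.253 0.087 ; eef: -0.159 -0.473 0.659 ; effort: 1.774 -10.030 3.524 7.862 -1.087
step 36 ; ang: 1.059 0.662 1.471 -2.511 0.332 ; dq: 0.688 2.385 1.199 0.233 0.043 ; eef: -0.161 -0.481 0.654 ; effort: 1.948 -10.296 3.551 7.735 -1.061
step 37 ; ang: 1.072 0.708 1.494 -2.506 0.332 ; dq: 0.634 2.212 1.154 0.213 0.035 ; eef: -0.163 -0.488 0.650 ; effort: 2.101 -10.486 3.558 7.642 -1.048
step 38 ; ang: 1.084 0.751 1.517 -2.502 0.333 ; dq: 0.586 2.050 1.111 0.197 0.062 ; eef: -0.165 -0.495 0.645


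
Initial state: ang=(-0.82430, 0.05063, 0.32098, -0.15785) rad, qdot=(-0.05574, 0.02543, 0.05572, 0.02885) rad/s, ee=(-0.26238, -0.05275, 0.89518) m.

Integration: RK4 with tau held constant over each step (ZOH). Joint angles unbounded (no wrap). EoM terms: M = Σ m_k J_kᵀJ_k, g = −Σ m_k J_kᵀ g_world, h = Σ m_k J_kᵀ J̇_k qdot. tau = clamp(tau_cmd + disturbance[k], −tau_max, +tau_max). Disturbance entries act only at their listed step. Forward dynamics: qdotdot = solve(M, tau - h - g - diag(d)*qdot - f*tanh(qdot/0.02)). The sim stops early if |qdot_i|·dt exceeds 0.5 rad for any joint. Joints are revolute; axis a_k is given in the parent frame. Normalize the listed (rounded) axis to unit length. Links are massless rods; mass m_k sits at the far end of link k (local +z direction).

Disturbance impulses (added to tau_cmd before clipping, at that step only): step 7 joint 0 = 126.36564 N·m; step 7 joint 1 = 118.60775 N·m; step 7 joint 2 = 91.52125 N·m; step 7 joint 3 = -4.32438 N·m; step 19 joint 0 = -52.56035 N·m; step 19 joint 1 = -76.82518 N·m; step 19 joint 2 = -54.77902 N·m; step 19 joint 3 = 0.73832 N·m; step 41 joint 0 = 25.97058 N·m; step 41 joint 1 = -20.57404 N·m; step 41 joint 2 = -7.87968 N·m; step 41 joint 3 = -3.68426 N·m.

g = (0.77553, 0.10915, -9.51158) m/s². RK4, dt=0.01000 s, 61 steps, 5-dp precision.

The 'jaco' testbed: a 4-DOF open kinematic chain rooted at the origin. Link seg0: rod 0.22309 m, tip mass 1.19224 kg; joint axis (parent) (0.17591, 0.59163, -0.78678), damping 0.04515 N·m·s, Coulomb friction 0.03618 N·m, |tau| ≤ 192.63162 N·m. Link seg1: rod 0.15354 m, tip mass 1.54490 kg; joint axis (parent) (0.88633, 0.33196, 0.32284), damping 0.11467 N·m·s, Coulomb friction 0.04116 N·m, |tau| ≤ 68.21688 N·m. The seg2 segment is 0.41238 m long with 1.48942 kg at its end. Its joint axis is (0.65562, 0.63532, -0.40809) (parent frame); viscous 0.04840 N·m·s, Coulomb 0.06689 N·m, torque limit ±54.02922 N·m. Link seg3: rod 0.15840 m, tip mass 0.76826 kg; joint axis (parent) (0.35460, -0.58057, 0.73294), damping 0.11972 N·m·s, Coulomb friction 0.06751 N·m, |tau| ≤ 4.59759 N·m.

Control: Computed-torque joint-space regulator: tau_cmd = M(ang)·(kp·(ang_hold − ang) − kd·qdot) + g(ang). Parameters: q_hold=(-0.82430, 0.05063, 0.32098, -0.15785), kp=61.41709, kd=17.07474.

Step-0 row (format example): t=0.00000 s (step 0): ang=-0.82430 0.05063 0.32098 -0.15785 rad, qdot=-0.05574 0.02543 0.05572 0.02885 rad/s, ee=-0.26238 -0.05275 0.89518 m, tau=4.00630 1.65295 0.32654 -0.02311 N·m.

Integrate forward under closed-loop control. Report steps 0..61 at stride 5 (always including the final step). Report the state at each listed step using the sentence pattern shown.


t=0.05000 s (step 5): ang=-0.82572 0.05187 0.32174 -0.15782 rad, qdot=-0.00848 0.00768 0.00905 0.02437 rad/s, ee=-0.26196 -0.05325 0.89517 m, tau=4.01588 1.84842 0.46397 -0.01605 N·m.
t=0.10000 s (step 10): ang=-0.72985 0.03529 0.27930 -0.07332 rad, qdot=2.90661 -0.44532 -1.41554 2.03342 rad/s, ee=-0.25036 -0.04565 0.90333 m, tau=-12.60703 -5.45346 -5.86516 0.70979 N·m.
t=0.15000 s (step 15): ang=-0.64665 0.02439 0.23509 -0.03838 rad, qdot=0.73697 -0.08806 -0.41638 -0.00578 rad/s, ee=-0.23802 -0.03446 0.91015 m, tau=-4.12639 -1.11463 -2.20597 0.38173 N·m.
t=0.20000 s (step 20): ang=-0.63469 0.02231 0.22258 -0.04447 rad, qdot=-0.16424 0.09871 -1.29280 -0.94857 rad/s, ee=-0.23865 -0.03044 0.91075 m, tau=9.37586 12.46844 8.72448 -0.03392 N·m.
t=0.25000 s (step 25): ang=-0.65026 0.02169 0.19388 -0.05863 rad, qdot=-0.43108 -0.03639 -0.09133 -0.04228 rad/s, ee=-0.26001 -0.02423 0.90627 m, tau=6.81539 7.27800 4.88245 -0.11185 N·m.
t=0.30000 s (step 30): ang=-0.67381 0.02193 0.19834 -0.05967 rad, qdot=-0.48853 0.04777 0.20121 -0.04119 rad/s, ee=-0.26980 -0.02617 0.90315 m, tau=5.56803 4.64085 2.98642 -0.12675 N·m.
t=0.35000 s (step 35): ang=-0.69767 0.02520 0.21121 -0.06066 rad, qdot=-0.46014 0.08304 0.28743 -0.04081 rad/s, ee=-0.27391 -0.03077 0.90111 m, tau=4.92333 3.32189 2.00189 -0.13110 N·m.
t=0.40000 s (step 40): ang=-0.71917 0.02948 0.22599 -0.06164 rad, qdot=-0.40027 0.09068 0.28966 -0.04049 rad/s, ee=-0.27518 -0.03582 0.89971 m, tau=4.56536 2.65589 1.46878 -0.12876 N·m.
t=0.45000 s (step 45): ang=-0.69499 0.01673 0.21427 -0.07244 rad, qdot=0.48496 -0.29610 -0.16400 -0.02349 rad/s, ee=-0.27495 -0.02691 0.90093 m, tau=1.37468 4.75530 2.12785 0.25792 N·m.
t=0.50000 s (step 50): ang=-0.68740 0.00941 0.21556 -0.07348 rad, qdot=-0.08606 -0.00741 0.11943 -0.03885 rad/s, ee=-0.27430 -0.02386 0.90134 m, tau=2.83251 3.26951 1.53000 0.05644 N·m.
t=0.55000 s (step 55): ang=-0.69766 0.01198 0.22458 -0.07443 rad, qdot=-0.29228 0.09699 0.21944 -0.04078 rad/s, ee=-0.27374 -0.02685 0.90094 m, tau=3.56270 2.57768 1.23173 -0.03795 N·m.
t=0.60000 s (step 60): ang=-0.71392 0.01763 0.23636 -0.07540 rad, qdot=-0.34483 0.12741 0.23703 -0.04079 rad/s, ee=-0.27315 -0.03168 0.90023 m, tau=3.91362 2.26329 1.06791 -0.08016 N·m.
t=0.61000 s (step 61): ang=-0.71736 0.01888 0.23876 -0.07560 rad, qdot=-0.34531 0.12879 0.23524 -0.04072 rad/s, ee=-0.27302 -0.03269 0.90007 m.
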